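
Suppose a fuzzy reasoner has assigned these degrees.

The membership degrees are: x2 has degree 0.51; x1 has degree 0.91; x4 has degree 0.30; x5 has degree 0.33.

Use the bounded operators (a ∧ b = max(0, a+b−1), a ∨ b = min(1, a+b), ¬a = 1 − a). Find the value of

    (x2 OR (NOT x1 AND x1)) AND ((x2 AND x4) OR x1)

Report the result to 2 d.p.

0.42

NOT x1 = 1 − 0.91 = 0.09
NOT x1 AND x1 = max(0, a+b−1) on (0.09, 0.91) = 0.00
x2 OR (NOT x1 AND x1) = min(1, a+b) on (0.51, 0.00) = 0.51
x2 AND x4 = max(0, a+b−1) on (0.51, 0.30) = 0.00
(x2 AND x4) OR x1 = min(1, a+b) on (0.00, 0.91) = 0.91
(x2 OR (NOT x1 AND x1)) AND ((x2 AND x4) OR x1) = max(0, a+b−1) on (0.51, 0.91) = 0.42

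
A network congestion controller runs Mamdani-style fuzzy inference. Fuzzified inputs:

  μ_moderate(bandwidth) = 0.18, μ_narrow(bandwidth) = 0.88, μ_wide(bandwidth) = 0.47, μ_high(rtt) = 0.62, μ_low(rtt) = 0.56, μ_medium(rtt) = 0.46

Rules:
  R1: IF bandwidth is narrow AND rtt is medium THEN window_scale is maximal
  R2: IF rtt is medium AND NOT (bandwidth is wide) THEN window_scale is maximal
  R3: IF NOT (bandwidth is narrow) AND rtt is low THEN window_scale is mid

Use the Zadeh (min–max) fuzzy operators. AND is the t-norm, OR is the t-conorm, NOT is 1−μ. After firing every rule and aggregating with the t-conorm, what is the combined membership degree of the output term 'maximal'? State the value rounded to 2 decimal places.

0.46

R1: narrow=0.88, medium=0.46; AND[min(a, b)] → w = 0.46
R2: medium=0.46, ¬wide=1−0.47=0.53; AND[min(a, b)] → w = 0.46
R3: ¬narrow=1−0.88=0.12, low=0.56; AND[min(a, b)] → w = 0.12
Rules with consequent 'maximal': {R1, R2} → strengths 0.46, 0.46
Aggregate via t-conorm [max(a, b)]: 0.46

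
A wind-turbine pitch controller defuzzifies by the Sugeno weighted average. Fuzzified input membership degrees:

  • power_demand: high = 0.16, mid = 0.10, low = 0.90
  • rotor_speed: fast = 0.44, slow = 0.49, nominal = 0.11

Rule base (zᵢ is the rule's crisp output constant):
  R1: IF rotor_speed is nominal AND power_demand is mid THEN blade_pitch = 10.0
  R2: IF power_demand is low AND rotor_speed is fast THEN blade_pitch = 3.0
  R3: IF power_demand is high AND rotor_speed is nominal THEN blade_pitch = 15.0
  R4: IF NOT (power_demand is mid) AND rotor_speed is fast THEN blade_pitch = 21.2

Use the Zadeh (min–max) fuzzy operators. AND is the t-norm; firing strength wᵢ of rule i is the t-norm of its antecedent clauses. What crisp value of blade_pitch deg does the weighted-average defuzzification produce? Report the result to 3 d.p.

R1 (z=10.0): nominal=0.11, mid=0.10; AND[min(a, b)] → w = 0.10
R2 (z=3.0): low=0.90, fast=0.44; AND[min(a, b)] → w = 0.44
R3 (z=15.0): high=0.16, nominal=0.11; AND[min(a, b)] → w = 0.11
R4 (z=21.2): ¬mid=1−0.10=0.90, fast=0.44; AND[min(a, b)] → w = 0.44
Weighted average = (0.10·10.0 + 0.44·3.0 + 0.11·15.0 + 0.44·21.2) / (0.10 + 0.44 + 0.11 + 0.44)
  = 13.2980 / 1.0900 = 12.200

12.200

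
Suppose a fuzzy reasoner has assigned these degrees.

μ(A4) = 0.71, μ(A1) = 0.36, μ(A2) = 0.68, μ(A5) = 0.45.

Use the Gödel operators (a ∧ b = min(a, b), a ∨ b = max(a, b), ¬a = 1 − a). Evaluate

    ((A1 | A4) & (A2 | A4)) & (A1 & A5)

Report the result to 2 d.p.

A1 | A4 = max(a, b) on (0.36, 0.71) = 0.71
A2 | A4 = max(a, b) on (0.68, 0.71) = 0.71
(A1 | A4) & (A2 | A4) = min(a, b) on (0.71, 0.71) = 0.71
A1 & A5 = min(a, b) on (0.36, 0.45) = 0.36
((A1 | A4) & (A2 | A4)) & (A1 & A5) = min(a, b) on (0.71, 0.36) = 0.36

0.36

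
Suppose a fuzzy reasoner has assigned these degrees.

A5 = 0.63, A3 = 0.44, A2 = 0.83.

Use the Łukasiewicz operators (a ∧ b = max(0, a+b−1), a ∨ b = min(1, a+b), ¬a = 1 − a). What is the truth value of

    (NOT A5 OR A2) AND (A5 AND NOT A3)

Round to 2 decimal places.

0.19

NOT A5 = 1 − 0.63 = 0.37
NOT A5 OR A2 = min(1, a+b) on (0.37, 0.83) = 1.00
NOT A3 = 1 − 0.44 = 0.56
A5 AND NOT A3 = max(0, a+b−1) on (0.63, 0.56) = 0.19
(NOT A5 OR A2) AND (A5 AND NOT A3) = max(0, a+b−1) on (1.00, 0.19) = 0.19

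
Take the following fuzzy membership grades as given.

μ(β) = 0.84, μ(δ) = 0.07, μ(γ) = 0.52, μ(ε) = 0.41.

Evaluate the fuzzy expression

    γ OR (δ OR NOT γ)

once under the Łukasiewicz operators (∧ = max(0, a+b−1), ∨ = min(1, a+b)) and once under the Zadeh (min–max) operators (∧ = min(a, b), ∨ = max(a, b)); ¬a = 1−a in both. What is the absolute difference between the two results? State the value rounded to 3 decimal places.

Under Łukasiewicz:
  NOT γ = 1 − 0.52 = 0.48
  δ OR NOT γ = min(1, a+b) on (0.07, 0.48) = 0.55
  γ OR (δ OR NOT γ) = min(1, a+b) on (0.52, 0.55) = 1.00
  → value = 1.0000
Under Zadeh (min–max):
  NOT γ = 1 − 0.52 = 0.48
  δ OR NOT γ = max(a, b) on (0.07, 0.48) = 0.48
  γ OR (δ OR NOT γ) = max(a, b) on (0.52, 0.48) = 0.52
  → value = 0.5200
|1.0000 − 0.5200| = 0.480

0.480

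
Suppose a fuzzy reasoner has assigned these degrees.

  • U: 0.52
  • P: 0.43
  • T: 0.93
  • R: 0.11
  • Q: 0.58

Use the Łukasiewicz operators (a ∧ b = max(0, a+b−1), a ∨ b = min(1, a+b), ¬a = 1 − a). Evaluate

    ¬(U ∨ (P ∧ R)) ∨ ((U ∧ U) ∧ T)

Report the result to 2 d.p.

P ∧ R = max(0, a+b−1) on (0.43, 0.11) = 0.00
U ∨ (P ∧ R) = min(1, a+b) on (0.52, 0.00) = 0.52
¬(U ∨ (P ∧ R)) = 1 − 0.52 = 0.48
U ∧ U = max(0, a+b−1) on (0.52, 0.52) = 0.04
(U ∧ U) ∧ T = max(0, a+b−1) on (0.04, 0.93) = 0.00
¬(U ∨ (P ∧ R)) ∨ ((U ∧ U) ∧ T) = min(1, a+b) on (0.48, 0.00) = 0.48

0.48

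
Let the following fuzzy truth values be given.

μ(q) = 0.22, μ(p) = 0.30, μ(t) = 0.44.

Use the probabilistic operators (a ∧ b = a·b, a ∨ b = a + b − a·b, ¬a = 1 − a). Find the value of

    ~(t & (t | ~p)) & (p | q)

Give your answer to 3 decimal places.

~p = 1 − 0.3000 = 0.7000
t | ~p = a + b − a·b on (0.4400, 0.7000) = 0.8320
t & (t | ~p) = a·b on (0.4400, 0.8320) = 0.3661
~(t & (t | ~p)) = 1 − 0.3661 = 0.6339
p | q = a + b − a·b on (0.3000, 0.2200) = 0.4540
~(t & (t | ~p)) & (p | q) = a·b on (0.6339, 0.4540) = 0.2878

0.288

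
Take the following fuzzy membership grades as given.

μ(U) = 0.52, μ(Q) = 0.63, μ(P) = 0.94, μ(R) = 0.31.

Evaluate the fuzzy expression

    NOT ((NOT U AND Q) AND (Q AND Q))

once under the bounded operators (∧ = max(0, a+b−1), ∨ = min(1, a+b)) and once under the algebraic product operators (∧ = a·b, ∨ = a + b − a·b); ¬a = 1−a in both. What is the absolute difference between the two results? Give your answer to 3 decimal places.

0.120

Under bounded:
  NOT U = 1 − 0.52 = 0.48
  NOT U AND Q = max(0, a+b−1) on (0.48, 0.63) = 0.11
  Q AND Q = max(0, a+b−1) on (0.63, 0.63) = 0.26
  (NOT U AND Q) AND (Q AND Q) = max(0, a+b−1) on (0.11, 0.26) = 0.00
  NOT ((NOT U AND Q) AND (Q AND Q)) = 1 − 0.00 = 1.00
  → value = 1.0000
Under algebraic product:
  NOT U = 1 − 0.5200 = 0.4800
  NOT U AND Q = a·b on (0.4800, 0.6300) = 0.3024
  Q AND Q = a·b on (0.6300, 0.6300) = 0.3969
  (NOT U AND Q) AND (Q AND Q) = a·b on (0.3024, 0.3969) = 0.1200
  NOT ((NOT U AND Q) AND (Q AND Q)) = 1 − 0.1200 = 0.8800
  → value = 0.8800
|1.0000 − 0.8800| = 0.120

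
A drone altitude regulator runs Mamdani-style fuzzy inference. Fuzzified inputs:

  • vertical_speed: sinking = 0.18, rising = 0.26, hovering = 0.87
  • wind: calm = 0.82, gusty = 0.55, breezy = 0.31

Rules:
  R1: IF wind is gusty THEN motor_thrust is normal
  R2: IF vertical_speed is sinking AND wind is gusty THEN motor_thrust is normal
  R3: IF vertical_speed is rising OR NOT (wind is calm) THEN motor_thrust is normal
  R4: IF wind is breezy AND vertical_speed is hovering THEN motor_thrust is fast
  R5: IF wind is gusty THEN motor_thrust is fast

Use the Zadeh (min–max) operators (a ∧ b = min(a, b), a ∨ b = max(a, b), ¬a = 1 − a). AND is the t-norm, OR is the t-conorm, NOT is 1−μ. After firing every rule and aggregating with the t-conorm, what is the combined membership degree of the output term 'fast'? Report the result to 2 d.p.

0.55

R1: gusty=0.55 → w = 0.55
R2: sinking=0.18, gusty=0.55; AND[min(a, b)] → w = 0.18
R3: rising=0.26, ¬calm=1−0.82=0.18; OR[max(a, b)] → w = 0.26
R4: breezy=0.31, hovering=0.87; AND[min(a, b)] → w = 0.31
R5: gusty=0.55 → w = 0.55
Rules with consequent 'fast': {R4, R5} → strengths 0.31, 0.55
Aggregate via t-conorm [max(a, b)]: 0.55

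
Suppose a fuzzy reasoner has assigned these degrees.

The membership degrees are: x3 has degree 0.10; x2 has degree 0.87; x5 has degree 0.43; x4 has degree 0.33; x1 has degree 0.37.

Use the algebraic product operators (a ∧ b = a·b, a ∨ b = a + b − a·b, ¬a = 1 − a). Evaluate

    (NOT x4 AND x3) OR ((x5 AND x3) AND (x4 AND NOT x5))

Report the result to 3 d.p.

0.075

NOT x4 = 1 − 0.3300 = 0.6700
NOT x4 AND x3 = a·b on (0.6700, 0.1000) = 0.0670
x5 AND x3 = a·b on (0.4300, 0.1000) = 0.0430
NOT x5 = 1 − 0.4300 = 0.5700
x4 AND NOT x5 = a·b on (0.3300, 0.5700) = 0.1881
(x5 AND x3) AND (x4 AND NOT x5) = a·b on (0.0430, 0.1881) = 0.0081
(NOT x4 AND x3) OR ((x5 AND x3) AND (x4 AND NOT x5)) = a + b − a·b on (0.0670, 0.0081) = 0.0745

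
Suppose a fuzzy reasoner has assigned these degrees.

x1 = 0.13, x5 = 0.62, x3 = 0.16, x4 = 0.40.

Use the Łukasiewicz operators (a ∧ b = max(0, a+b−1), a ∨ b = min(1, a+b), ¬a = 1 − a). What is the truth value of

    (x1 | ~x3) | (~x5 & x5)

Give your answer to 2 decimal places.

~x3 = 1 − 0.16 = 0.84
x1 | ~x3 = min(1, a+b) on (0.13, 0.84) = 0.97
~x5 = 1 − 0.62 = 0.38
~x5 & x5 = max(0, a+b−1) on (0.38, 0.62) = 0.00
(x1 | ~x3) | (~x5 & x5) = min(1, a+b) on (0.97, 0.00) = 0.97

0.97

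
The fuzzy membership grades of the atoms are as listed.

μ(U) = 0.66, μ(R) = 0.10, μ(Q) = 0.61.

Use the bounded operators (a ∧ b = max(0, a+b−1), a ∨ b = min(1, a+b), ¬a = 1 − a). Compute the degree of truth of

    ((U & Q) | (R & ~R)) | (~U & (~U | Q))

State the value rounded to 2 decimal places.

0.56

U & Q = max(0, a+b−1) on (0.66, 0.61) = 0.27
~R = 1 − 0.10 = 0.90
R & ~R = max(0, a+b−1) on (0.10, 0.90) = 0.00
(U & Q) | (R & ~R) = min(1, a+b) on (0.27, 0.00) = 0.27
~U = 1 − 0.66 = 0.34
~U = 1 − 0.66 = 0.34
~U | Q = min(1, a+b) on (0.34, 0.61) = 0.95
~U & (~U | Q) = max(0, a+b−1) on (0.34, 0.95) = 0.29
((U & Q) | (R & ~R)) | (~U & (~U | Q)) = min(1, a+b) on (0.27, 0.29) = 0.56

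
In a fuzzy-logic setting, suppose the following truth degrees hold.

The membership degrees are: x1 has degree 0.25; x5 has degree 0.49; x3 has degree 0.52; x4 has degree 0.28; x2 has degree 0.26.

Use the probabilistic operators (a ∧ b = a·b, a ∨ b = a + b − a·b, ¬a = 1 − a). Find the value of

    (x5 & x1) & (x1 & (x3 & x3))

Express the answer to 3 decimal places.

x5 & x1 = a·b on (0.4900, 0.2500) = 0.1225
x3 & x3 = a·b on (0.5200, 0.5200) = 0.2704
x1 & (x3 & x3) = a·b on (0.2500, 0.2704) = 0.0676
(x5 & x1) & (x1 & (x3 & x3)) = a·b on (0.1225, 0.0676) = 0.0083

0.008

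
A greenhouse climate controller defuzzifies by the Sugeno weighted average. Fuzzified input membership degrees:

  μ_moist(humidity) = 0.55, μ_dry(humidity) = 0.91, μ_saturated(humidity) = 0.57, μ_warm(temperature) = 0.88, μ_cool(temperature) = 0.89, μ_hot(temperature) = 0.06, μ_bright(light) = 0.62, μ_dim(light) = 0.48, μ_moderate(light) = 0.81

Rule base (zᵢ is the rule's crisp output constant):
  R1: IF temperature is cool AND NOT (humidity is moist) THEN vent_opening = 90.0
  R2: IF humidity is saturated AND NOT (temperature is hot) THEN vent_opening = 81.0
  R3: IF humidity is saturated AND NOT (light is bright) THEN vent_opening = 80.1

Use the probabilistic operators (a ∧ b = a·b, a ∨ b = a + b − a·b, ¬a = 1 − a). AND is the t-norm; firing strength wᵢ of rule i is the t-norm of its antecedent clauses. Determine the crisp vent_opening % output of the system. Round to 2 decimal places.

83.96

R1 (z=90.0): cool=0.89, ¬moist=1−0.55=0.45; AND[a·b] → w = 0.4005
R2 (z=81.0): saturated=0.57, ¬hot=1−0.06=0.94; AND[a·b] → w = 0.5358
R3 (z=80.1): saturated=0.57, ¬bright=1−0.62=0.38; AND[a·b] → w = 0.2166
Weighted average = (0.4005·90.0 + 0.5358·81.0 + 0.2166·80.1) / (0.4005 + 0.5358 + 0.2166)
  = 96.7945 / 1.1529 = 83.96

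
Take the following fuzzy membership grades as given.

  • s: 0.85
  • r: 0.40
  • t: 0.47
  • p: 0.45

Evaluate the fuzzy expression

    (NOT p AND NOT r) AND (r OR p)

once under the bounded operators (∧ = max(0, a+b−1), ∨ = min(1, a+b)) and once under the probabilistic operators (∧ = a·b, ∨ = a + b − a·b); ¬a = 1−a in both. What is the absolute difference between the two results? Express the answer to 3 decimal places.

0.221

Under bounded:
  NOT p = 1 − 0.45 = 0.55
  NOT r = 1 − 0.40 = 0.60
  NOT p AND NOT r = max(0, a+b−1) on (0.55, 0.60) = 0.15
  r OR p = min(1, a+b) on (0.40, 0.45) = 0.85
  (NOT p AND NOT r) AND (r OR p) = max(0, a+b−1) on (0.15, 0.85) = 0.00
  → value = 0.0000
Under probabilistic:
  NOT p = 1 − 0.4500 = 0.5500
  NOT r = 1 − 0.4000 = 0.6000
  NOT p AND NOT r = a·b on (0.5500, 0.6000) = 0.3300
  r OR p = a + b − a·b on (0.4000, 0.4500) = 0.6700
  (NOT p AND NOT r) AND (r OR p) = a·b on (0.3300, 0.6700) = 0.2211
  → value = 0.2211
|0.0000 − 0.2211| = 0.221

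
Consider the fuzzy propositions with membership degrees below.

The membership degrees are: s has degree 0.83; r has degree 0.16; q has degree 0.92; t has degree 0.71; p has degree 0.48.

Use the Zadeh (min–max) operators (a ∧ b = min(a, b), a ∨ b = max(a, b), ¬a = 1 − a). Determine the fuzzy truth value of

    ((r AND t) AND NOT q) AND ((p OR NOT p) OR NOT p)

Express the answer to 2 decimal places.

0.08

r AND t = min(a, b) on (0.16, 0.71) = 0.16
NOT q = 1 − 0.92 = 0.08
(r AND t) AND NOT q = min(a, b) on (0.16, 0.08) = 0.08
NOT p = 1 − 0.48 = 0.52
p OR NOT p = max(a, b) on (0.48, 0.52) = 0.52
NOT p = 1 − 0.48 = 0.52
(p OR NOT p) OR NOT p = max(a, b) on (0.52, 0.52) = 0.52
((r AND t) AND NOT q) AND ((p OR NOT p) OR NOT p) = min(a, b) on (0.08, 0.52) = 0.08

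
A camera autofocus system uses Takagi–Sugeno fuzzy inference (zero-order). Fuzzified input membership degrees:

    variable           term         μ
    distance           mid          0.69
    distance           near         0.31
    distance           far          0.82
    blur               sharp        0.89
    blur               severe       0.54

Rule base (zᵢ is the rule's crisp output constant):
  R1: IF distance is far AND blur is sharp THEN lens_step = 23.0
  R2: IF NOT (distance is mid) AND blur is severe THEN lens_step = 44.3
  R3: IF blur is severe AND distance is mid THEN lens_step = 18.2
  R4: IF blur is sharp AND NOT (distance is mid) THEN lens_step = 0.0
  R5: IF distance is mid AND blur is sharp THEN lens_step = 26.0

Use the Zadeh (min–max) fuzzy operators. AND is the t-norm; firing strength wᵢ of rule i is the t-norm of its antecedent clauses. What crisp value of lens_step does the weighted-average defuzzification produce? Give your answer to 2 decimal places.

R1 (z=23.0): far=0.82, sharp=0.89; AND[min(a, b)] → w = 0.82
R2 (z=44.3): ¬mid=1−0.69=0.31, severe=0.54; AND[min(a, b)] → w = 0.31
R3 (z=18.2): severe=0.54, mid=0.69; AND[min(a, b)] → w = 0.54
R4 (z=0.0): sharp=0.89, ¬mid=1−0.69=0.31; AND[min(a, b)] → w = 0.31
R5 (z=26.0): mid=0.69, sharp=0.89; AND[min(a, b)] → w = 0.69
Weighted average = (0.82·23.0 + 0.31·44.3 + 0.54·18.2 + 0.31·0.0 + 0.69·26.0) / (0.82 + 0.31 + 0.54 + 0.31 + 0.69)
  = 60.3610 / 2.6700 = 22.61

22.61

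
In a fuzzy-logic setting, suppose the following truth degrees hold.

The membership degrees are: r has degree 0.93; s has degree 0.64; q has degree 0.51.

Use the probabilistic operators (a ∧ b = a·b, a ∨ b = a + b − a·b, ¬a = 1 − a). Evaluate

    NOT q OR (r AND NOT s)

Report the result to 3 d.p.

0.661

NOT q = 1 − 0.5100 = 0.4900
NOT s = 1 − 0.6400 = 0.3600
r AND NOT s = a·b on (0.9300, 0.3600) = 0.3348
NOT q OR (r AND NOT s) = a + b − a·b on (0.4900, 0.3348) = 0.6607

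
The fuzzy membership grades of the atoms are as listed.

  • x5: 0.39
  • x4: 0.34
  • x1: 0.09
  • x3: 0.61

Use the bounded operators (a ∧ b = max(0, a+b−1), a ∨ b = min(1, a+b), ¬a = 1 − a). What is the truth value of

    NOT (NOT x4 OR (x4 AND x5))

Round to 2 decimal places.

0.34

NOT x4 = 1 − 0.34 = 0.66
x4 AND x5 = max(0, a+b−1) on (0.34, 0.39) = 0.00
NOT x4 OR (x4 AND x5) = min(1, a+b) on (0.66, 0.00) = 0.66
NOT (NOT x4 OR (x4 AND x5)) = 1 − 0.66 = 0.34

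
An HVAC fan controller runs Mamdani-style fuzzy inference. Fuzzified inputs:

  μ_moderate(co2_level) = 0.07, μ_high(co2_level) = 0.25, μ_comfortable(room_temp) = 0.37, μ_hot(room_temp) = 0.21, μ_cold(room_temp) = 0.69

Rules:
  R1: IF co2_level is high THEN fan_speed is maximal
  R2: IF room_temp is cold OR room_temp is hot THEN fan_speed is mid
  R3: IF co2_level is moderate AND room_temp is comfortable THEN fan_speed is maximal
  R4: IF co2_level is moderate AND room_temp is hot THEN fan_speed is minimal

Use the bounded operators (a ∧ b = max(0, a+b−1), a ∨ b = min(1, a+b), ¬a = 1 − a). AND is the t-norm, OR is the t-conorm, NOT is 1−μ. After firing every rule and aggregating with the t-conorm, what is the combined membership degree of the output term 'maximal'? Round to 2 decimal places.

R1: high=0.25 → w = 0.25
R2: cold=0.69, hot=0.21; OR[min(1, a+b)] → w = 0.90
R3: moderate=0.07, comfortable=0.37; AND[max(0, a+b−1)] → w = 0.00
R4: moderate=0.07, hot=0.21; AND[max(0, a+b−1)] → w = 0.00
Rules with consequent 'maximal': {R1, R3} → strengths 0.25, 0.00
Aggregate via t-conorm [min(1, a+b)]: 0.25

0.25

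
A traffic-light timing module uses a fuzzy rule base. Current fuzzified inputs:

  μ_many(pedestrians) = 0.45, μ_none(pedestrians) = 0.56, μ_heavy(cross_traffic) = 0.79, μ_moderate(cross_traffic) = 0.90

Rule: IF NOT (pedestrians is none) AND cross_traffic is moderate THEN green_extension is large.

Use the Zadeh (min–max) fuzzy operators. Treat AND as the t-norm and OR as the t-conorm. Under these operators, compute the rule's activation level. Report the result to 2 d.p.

firing strength: ¬none=1−0.56=0.44, moderate=0.90; AND[min(a, b)] → w = 0.44

0.44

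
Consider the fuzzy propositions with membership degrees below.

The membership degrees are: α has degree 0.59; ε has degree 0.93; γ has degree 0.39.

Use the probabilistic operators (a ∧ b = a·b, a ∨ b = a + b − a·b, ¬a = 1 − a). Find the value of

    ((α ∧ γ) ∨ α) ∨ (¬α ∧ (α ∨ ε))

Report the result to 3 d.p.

α ∧ γ = a·b on (0.5900, 0.3900) = 0.2301
(α ∧ γ) ∨ α = a + b − a·b on (0.2301, 0.5900) = 0.6843
¬α = 1 − 0.5900 = 0.4100
α ∨ ε = a + b − a·b on (0.5900, 0.9300) = 0.9713
¬α ∧ (α ∨ ε) = a·b on (0.4100, 0.9713) = 0.3982
((α ∧ γ) ∨ α) ∨ (¬α ∧ (α ∨ ε)) = a + b − a·b on (0.6843, 0.3982) = 0.8100

0.810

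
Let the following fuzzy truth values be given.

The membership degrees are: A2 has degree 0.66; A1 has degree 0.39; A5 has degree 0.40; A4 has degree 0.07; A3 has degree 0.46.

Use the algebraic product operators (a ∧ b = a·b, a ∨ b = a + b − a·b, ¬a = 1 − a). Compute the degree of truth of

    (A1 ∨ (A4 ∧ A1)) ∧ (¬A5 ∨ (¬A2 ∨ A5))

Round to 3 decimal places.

0.342

A4 ∧ A1 = a·b on (0.0700, 0.3900) = 0.0273
A1 ∨ (A4 ∧ A1) = a + b − a·b on (0.3900, 0.0273) = 0.4067
¬A5 = 1 − 0.4000 = 0.6000
¬A2 = 1 − 0.6600 = 0.3400
¬A2 ∨ A5 = a + b − a·b on (0.3400, 0.4000) = 0.6040
¬A5 ∨ (¬A2 ∨ A5) = a + b − a·b on (0.6000, 0.6040) = 0.8416
(A1 ∨ (A4 ∧ A1)) ∧ (¬A5 ∨ (¬A2 ∨ A5)) = a·b on (0.4067, 0.8416) = 0.3422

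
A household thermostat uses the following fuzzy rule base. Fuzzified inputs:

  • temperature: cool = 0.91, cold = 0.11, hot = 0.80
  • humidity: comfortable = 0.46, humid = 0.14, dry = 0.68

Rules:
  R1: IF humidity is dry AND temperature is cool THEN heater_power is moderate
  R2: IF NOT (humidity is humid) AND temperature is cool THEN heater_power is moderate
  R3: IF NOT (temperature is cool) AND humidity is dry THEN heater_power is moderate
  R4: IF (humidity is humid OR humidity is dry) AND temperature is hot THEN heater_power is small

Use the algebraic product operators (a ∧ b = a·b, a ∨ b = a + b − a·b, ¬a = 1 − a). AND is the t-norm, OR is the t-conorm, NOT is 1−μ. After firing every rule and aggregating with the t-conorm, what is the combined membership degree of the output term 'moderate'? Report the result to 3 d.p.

R1: dry=0.68, cool=0.91; AND[a·b] → w = 0.6188
R2: ¬humid=1−0.14=0.86, cool=0.91; AND[a·b] → w = 0.7826
R3: ¬cool=1−0.91=0.09, dry=0.68; AND[a·b] → w = 0.0612
R4: (humid=0.14 OR dry=0.68) = 0.7248; AND[a·b] with hot=0.80 → w = 0.5798
Rules with consequent 'moderate': {R1, R2, R3} → strengths 0.6188, 0.7826, 0.0612
Aggregate via t-conorm [a + b − a·b]: 0.9222

0.922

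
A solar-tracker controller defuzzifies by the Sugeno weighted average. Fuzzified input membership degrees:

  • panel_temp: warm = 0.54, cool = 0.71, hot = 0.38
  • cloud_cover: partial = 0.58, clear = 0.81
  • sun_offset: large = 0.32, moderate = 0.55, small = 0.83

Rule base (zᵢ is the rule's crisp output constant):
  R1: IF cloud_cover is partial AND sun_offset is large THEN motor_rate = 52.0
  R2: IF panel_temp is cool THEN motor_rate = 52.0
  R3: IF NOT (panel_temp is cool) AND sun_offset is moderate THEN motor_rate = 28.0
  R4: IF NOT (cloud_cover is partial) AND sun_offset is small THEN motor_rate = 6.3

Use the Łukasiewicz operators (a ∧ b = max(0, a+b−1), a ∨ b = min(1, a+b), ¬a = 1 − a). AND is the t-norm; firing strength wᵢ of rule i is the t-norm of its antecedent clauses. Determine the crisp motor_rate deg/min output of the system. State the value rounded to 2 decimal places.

R1 (z=52.0): partial=0.58, large=0.32; AND[max(0, a+b−1)] → w = 0.00
R2 (z=52.0): cool=0.71 → w = 0.71
R3 (z=28.0): ¬cool=1−0.71=0.29, moderate=0.55; AND[max(0, a+b−1)] → w = 0.00
R4 (z=6.3): ¬partial=1−0.58=0.42, small=0.83; AND[max(0, a+b−1)] → w = 0.25
Weighted average = (0.00·52.0 + 0.71·52.0 + 0.00·28.0 + 0.25·6.3) / (0.00 + 0.71 + 0.00 + 0.25)
  = 38.4950 / 0.9600 = 40.10

40.10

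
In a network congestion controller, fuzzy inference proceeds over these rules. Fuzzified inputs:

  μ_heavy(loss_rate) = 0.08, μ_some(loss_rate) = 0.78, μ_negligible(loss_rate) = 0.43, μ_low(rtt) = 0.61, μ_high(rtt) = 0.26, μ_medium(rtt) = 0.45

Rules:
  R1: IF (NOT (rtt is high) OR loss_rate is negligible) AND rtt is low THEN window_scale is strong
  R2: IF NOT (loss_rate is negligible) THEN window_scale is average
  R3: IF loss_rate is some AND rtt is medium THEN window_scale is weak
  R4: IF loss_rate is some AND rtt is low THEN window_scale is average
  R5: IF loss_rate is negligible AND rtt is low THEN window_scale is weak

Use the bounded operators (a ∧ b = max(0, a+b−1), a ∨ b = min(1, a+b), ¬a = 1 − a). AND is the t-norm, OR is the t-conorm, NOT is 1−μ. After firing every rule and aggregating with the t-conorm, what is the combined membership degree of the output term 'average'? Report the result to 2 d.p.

R1: (¬high=1−0.26=0.74 OR negligible=0.43) = 1.00; AND[max(0, a+b−1)] with low=0.61 → w = 0.61
R2: ¬negligible=1−0.43=0.57 → w = 0.57
R3: some=0.78, medium=0.45; AND[max(0, a+b−1)] → w = 0.23
R4: some=0.78, low=0.61; AND[max(0, a+b−1)] → w = 0.39
R5: negligible=0.43, low=0.61; AND[max(0, a+b−1)] → w = 0.04
Rules with consequent 'average': {R2, R4} → strengths 0.57, 0.39
Aggregate via t-conorm [min(1, a+b)]: 0.96

0.96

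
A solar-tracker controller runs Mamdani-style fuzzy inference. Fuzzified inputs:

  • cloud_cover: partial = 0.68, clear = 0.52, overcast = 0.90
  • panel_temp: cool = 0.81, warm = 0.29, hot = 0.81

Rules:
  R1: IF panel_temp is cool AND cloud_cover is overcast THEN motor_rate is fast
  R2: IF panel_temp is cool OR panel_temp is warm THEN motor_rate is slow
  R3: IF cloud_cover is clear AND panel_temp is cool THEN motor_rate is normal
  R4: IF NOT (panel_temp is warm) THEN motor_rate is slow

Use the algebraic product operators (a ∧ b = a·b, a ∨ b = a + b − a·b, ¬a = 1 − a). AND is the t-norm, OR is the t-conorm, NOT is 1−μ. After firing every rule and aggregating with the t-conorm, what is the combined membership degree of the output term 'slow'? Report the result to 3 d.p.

R1: cool=0.81, overcast=0.90; AND[a·b] → w = 0.7290
R2: cool=0.81, warm=0.29; OR[a + b − a·b] → w = 0.8651
R3: clear=0.52, cool=0.81; AND[a·b] → w = 0.4212
R4: ¬warm=1−0.29=0.71 → w = 0.7100
Rules with consequent 'slow': {R2, R4} → strengths 0.8651, 0.7100
Aggregate via t-conorm [a + b − a·b]: 0.9609

0.961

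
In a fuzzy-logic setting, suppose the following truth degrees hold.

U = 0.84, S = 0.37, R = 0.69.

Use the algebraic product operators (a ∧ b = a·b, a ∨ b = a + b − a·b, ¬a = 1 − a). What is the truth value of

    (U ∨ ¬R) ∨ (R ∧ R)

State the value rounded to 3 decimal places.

0.942

¬R = 1 − 0.6900 = 0.3100
U ∨ ¬R = a + b − a·b on (0.8400, 0.3100) = 0.8896
R ∧ R = a·b on (0.6900, 0.6900) = 0.4761
(U ∨ ¬R) ∨ (R ∧ R) = a + b − a·b on (0.8896, 0.4761) = 0.9422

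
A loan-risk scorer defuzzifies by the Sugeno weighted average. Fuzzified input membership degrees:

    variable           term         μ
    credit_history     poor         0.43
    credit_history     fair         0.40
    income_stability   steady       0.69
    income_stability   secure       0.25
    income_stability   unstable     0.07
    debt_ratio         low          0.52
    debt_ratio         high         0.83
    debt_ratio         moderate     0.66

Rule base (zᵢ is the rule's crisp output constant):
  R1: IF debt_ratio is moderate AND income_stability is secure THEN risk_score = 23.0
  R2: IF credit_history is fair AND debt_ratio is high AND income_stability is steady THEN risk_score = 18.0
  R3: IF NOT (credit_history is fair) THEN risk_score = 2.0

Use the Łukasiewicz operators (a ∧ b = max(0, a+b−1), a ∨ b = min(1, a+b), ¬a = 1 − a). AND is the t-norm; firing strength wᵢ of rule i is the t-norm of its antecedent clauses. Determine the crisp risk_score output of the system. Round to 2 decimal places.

R1 (z=23.0): moderate=0.66, secure=0.25; AND[max(0, a+b−1)] → w = 0.00
R2 (z=18.0): fair=0.40, high=0.83, steady=0.69; AND[max(0, a+b−1)] → w = 0.00
R3 (z=2.0): ¬fair=1−0.40=0.60 → w = 0.60
Weighted average = (0.00·23.0 + 0.00·18.0 + 0.60·2.0) / (0.00 + 0.00 + 0.60)
  = 1.2000 / 0.6000 = 2.00

2.00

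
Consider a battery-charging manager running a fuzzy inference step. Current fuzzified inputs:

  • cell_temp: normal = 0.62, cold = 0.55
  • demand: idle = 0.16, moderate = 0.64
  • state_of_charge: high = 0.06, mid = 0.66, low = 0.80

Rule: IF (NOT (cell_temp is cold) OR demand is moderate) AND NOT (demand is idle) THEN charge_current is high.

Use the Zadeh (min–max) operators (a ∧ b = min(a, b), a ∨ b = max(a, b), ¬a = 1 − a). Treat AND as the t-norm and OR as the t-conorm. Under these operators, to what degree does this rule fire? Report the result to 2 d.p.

firing strength: (¬cold=1−0.55=0.45 OR moderate=0.64) = 0.64; AND[min(a, b)] with ¬idle=1−0.16=0.84 → w = 0.64

0.64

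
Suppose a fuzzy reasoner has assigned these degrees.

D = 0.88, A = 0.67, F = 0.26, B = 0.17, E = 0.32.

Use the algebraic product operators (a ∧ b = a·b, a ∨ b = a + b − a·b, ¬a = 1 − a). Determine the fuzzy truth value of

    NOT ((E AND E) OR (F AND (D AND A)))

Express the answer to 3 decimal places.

0.760

E AND E = a·b on (0.3200, 0.3200) = 0.1024
D AND A = a·b on (0.8800, 0.6700) = 0.5896
F AND (D AND A) = a·b on (0.2600, 0.5896) = 0.1533
(E AND E) OR (F AND (D AND A)) = a + b − a·b on (0.1024, 0.1533) = 0.2400
NOT ((E AND E) OR (F AND (D AND A))) = 1 − 0.2400 = 0.7600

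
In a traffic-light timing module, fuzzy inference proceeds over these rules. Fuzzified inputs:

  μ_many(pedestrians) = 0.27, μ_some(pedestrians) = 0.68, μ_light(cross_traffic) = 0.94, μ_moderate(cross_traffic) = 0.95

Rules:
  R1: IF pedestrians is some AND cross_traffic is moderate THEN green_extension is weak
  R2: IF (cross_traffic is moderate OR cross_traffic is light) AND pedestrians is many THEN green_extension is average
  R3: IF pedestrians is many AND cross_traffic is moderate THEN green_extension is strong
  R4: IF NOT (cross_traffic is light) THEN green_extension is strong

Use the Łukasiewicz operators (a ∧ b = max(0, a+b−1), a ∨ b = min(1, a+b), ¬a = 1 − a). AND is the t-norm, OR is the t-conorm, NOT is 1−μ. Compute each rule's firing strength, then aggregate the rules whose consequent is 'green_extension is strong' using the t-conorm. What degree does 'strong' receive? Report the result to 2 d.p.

0.28

R1: some=0.68, moderate=0.95; AND[max(0, a+b−1)] → w = 0.63
R2: (moderate=0.95 OR light=0.94) = 1.00; AND[max(0, a+b−1)] with many=0.27 → w = 0.27
R3: many=0.27, moderate=0.95; AND[max(0, a+b−1)] → w = 0.22
R4: ¬light=1−0.94=0.06 → w = 0.06
Rules with consequent 'strong': {R3, R4} → strengths 0.22, 0.06
Aggregate via t-conorm [min(1, a+b)]: 0.28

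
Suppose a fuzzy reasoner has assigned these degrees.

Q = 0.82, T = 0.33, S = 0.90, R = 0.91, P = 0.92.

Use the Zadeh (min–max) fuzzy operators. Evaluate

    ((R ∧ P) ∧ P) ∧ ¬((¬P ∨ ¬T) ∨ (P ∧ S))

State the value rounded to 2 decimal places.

0.10

R ∧ P = min(a, b) on (0.91, 0.92) = 0.91
(R ∧ P) ∧ P = min(a, b) on (0.91, 0.92) = 0.91
¬P = 1 − 0.92 = 0.08
¬T = 1 − 0.33 = 0.67
¬P ∨ ¬T = max(a, b) on (0.08, 0.67) = 0.67
P ∧ S = min(a, b) on (0.92, 0.90) = 0.90
(¬P ∨ ¬T) ∨ (P ∧ S) = max(a, b) on (0.67, 0.90) = 0.90
¬((¬P ∨ ¬T) ∨ (P ∧ S)) = 1 − 0.90 = 0.10
((R ∧ P) ∧ P) ∧ ¬((¬P ∨ ¬T) ∨ (P ∧ S)) = min(a, b) on (0.91, 0.10) = 0.10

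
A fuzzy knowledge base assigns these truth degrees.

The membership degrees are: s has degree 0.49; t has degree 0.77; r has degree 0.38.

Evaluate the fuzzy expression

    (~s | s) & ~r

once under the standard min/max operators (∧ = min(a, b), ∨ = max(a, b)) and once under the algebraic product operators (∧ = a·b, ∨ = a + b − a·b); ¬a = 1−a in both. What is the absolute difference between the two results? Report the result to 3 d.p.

Under standard min/max:
  ~s = 1 − 0.49 = 0.51
  ~s | s = max(a, b) on (0.51, 0.49) = 0.51
  ~r = 1 − 0.38 = 0.62
  (~s | s) & ~r = min(a, b) on (0.51, 0.62) = 0.51
  → value = 0.5100
Under algebraic product:
  ~s = 1 − 0.4900 = 0.5100
  ~s | s = a + b − a·b on (0.5100, 0.4900) = 0.7501
  ~r = 1 − 0.3800 = 0.6200
  (~s | s) & ~r = a·b on (0.7501, 0.6200) = 0.4651
  → value = 0.4651
|0.5100 − 0.4651| = 0.045

0.045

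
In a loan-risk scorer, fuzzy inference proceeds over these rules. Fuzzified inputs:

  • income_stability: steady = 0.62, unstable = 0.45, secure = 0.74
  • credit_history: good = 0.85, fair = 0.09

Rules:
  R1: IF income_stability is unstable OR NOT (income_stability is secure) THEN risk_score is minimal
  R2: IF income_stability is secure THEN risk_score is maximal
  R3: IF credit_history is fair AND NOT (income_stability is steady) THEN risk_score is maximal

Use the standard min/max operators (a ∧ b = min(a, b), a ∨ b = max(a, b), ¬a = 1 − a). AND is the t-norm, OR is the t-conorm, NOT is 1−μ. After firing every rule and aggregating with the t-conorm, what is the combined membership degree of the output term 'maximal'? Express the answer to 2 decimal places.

0.74

R1: unstable=0.45, ¬secure=1−0.74=0.26; OR[max(a, b)] → w = 0.45
R2: secure=0.74 → w = 0.74
R3: fair=0.09, ¬steady=1−0.62=0.38; AND[min(a, b)] → w = 0.09
Rules with consequent 'maximal': {R2, R3} → strengths 0.74, 0.09
Aggregate via t-conorm [max(a, b)]: 0.74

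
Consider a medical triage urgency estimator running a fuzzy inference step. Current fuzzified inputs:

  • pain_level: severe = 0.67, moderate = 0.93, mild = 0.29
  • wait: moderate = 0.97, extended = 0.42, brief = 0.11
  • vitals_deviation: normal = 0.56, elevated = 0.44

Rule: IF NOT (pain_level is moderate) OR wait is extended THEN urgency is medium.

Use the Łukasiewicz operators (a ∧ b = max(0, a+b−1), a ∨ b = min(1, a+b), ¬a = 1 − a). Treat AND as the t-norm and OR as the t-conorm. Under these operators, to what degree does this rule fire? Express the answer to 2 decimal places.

firing strength: ¬moderate=1−0.93=0.07, extended=0.42; OR[min(1, a+b)] → w = 0.49

0.49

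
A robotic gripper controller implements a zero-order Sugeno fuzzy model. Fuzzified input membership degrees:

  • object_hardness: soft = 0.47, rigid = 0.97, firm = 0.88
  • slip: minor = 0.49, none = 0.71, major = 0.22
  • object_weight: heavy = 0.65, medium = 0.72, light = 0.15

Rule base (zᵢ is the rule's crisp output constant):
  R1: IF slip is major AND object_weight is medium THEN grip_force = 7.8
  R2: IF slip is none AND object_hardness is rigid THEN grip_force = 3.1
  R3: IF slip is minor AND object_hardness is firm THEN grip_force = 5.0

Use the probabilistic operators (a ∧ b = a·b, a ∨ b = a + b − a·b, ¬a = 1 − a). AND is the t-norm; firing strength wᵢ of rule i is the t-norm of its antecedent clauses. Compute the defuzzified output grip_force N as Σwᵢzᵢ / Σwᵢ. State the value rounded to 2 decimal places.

4.32

R1 (z=7.8): major=0.22, medium=0.72; AND[a·b] → w = 0.1584
R2 (z=3.1): none=0.71, rigid=0.97; AND[a·b] → w = 0.6887
R3 (z=5.0): minor=0.49, firm=0.88; AND[a·b] → w = 0.4312
Weighted average = (0.1584·7.8 + 0.6887·3.1 + 0.4312·5.0) / (0.1584 + 0.6887 + 0.4312)
  = 5.5265 / 1.2783 = 4.32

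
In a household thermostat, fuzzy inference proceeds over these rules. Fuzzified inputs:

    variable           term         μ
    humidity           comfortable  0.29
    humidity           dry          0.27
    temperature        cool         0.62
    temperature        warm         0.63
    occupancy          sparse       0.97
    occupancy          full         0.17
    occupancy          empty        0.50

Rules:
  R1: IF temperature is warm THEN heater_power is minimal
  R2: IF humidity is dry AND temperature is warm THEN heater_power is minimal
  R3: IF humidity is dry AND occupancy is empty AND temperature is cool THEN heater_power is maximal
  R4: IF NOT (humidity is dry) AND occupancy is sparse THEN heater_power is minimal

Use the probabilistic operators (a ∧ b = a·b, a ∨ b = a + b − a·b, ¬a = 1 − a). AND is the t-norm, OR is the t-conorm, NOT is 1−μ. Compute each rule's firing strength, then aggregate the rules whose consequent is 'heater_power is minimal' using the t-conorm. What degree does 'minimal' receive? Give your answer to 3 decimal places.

R1: warm=0.63 → w = 0.6300
R2: dry=0.27, warm=0.63; AND[a·b] → w = 0.1701
R3: dry=0.27, empty=0.50, cool=0.62; AND[a·b] → w = 0.0837
R4: ¬dry=1−0.27=0.73, sparse=0.97; AND[a·b] → w = 0.7081
Rules with consequent 'minimal': {R1, R2, R4} → strengths 0.6300, 0.1701, 0.7081
Aggregate via t-conorm [a + b − a·b]: 0.9104

0.910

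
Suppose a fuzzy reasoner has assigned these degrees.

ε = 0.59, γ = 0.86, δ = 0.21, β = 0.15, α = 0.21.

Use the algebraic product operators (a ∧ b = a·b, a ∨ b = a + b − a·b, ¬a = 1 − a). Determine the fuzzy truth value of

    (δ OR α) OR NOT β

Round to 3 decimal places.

δ OR α = a + b − a·b on (0.2100, 0.2100) = 0.3759
NOT β = 1 − 0.1500 = 0.8500
(δ OR α) OR NOT β = a + b − a·b on (0.3759, 0.8500) = 0.9064

0.906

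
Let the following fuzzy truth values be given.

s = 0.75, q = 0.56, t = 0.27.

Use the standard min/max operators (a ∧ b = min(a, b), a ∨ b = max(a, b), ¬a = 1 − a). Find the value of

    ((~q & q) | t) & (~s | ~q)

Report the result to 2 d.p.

0.44

~q = 1 − 0.56 = 0.44
~q & q = min(a, b) on (0.44, 0.56) = 0.44
(~q & q) | t = max(a, b) on (0.44, 0.27) = 0.44
~s = 1 − 0.75 = 0.25
~q = 1 − 0.56 = 0.44
~s | ~q = max(a, b) on (0.25, 0.44) = 0.44
((~q & q) | t) & (~s | ~q) = min(a, b) on (0.44, 0.44) = 0.44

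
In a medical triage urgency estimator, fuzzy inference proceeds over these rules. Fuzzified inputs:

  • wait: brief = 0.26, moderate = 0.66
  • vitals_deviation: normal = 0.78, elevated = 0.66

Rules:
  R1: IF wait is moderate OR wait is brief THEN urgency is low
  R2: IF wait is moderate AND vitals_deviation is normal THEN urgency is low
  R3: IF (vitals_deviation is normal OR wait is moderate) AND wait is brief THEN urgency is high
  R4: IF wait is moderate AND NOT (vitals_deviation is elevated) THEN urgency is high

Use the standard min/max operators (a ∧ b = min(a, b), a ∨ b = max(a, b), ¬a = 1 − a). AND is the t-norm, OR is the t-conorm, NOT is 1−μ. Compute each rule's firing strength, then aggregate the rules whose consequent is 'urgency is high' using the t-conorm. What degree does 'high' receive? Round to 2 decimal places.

0.34

R1: moderate=0.66, brief=0.26; OR[max(a, b)] → w = 0.66
R2: moderate=0.66, normal=0.78; AND[min(a, b)] → w = 0.66
R3: (normal=0.78 OR moderate=0.66) = 0.78; AND[min(a, b)] with brief=0.26 → w = 0.26
R4: moderate=0.66, ¬elevated=1−0.66=0.34; AND[min(a, b)] → w = 0.34
Rules with consequent 'high': {R3, R4} → strengths 0.26, 0.34
Aggregate via t-conorm [max(a, b)]: 0.34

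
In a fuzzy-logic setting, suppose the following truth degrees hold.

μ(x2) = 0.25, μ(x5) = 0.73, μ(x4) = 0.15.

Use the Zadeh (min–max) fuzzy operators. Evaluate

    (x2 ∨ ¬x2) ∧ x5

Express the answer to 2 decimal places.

0.73

¬x2 = 1 − 0.25 = 0.75
x2 ∨ ¬x2 = max(a, b) on (0.25, 0.75) = 0.75
(x2 ∨ ¬x2) ∧ x5 = min(a, b) on (0.75, 0.73) = 0.73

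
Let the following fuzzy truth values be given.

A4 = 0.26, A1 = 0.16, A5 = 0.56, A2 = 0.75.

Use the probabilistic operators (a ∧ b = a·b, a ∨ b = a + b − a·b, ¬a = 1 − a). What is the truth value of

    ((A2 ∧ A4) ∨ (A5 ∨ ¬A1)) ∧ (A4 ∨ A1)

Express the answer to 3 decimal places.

A2 ∧ A4 = a·b on (0.7500, 0.2600) = 0.1950
¬A1 = 1 − 0.1600 = 0.8400
A5 ∨ ¬A1 = a + b − a·b on (0.5600, 0.8400) = 0.9296
(A2 ∧ A4) ∨ (A5 ∨ ¬A1) = a + b − a·b on (0.1950, 0.9296) = 0.9433
A4 ∨ A1 = a + b − a·b on (0.2600, 0.1600) = 0.3784
((A2 ∧ A4) ∨ (A5 ∨ ¬A1)) ∧ (A4 ∨ A1) = a·b on (0.9433, 0.3784) = 0.3570

0.357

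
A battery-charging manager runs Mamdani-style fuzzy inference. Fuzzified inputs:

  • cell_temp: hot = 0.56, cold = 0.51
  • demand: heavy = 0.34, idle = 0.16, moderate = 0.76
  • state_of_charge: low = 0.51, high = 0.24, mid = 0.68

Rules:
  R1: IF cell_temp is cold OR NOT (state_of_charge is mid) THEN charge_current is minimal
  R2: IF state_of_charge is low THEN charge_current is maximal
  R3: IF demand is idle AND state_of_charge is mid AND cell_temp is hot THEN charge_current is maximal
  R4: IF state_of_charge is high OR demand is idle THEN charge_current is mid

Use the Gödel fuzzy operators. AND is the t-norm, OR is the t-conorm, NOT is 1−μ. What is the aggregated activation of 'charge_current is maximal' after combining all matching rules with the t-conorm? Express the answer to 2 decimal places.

R1: cold=0.51, ¬mid=1−0.68=0.32; OR[max(a, b)] → w = 0.51
R2: low=0.51 → w = 0.51
R3: idle=0.16, mid=0.68, hot=0.56; AND[min(a, b)] → w = 0.16
R4: high=0.24, idle=0.16; OR[max(a, b)] → w = 0.24
Rules with consequent 'maximal': {R2, R3} → strengths 0.51, 0.16
Aggregate via t-conorm [max(a, b)]: 0.51

0.51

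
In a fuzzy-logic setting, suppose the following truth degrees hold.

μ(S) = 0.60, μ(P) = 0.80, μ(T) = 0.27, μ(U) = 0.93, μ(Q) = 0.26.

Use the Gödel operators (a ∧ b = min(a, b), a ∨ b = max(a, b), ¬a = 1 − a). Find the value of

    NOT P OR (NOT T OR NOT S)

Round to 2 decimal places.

0.73

NOT P = 1 − 0.80 = 0.20
NOT T = 1 − 0.27 = 0.73
NOT S = 1 − 0.60 = 0.40
NOT T OR NOT S = max(a, b) on (0.73, 0.40) = 0.73
NOT P OR (NOT T OR NOT S) = max(a, b) on (0.20, 0.73) = 0.73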